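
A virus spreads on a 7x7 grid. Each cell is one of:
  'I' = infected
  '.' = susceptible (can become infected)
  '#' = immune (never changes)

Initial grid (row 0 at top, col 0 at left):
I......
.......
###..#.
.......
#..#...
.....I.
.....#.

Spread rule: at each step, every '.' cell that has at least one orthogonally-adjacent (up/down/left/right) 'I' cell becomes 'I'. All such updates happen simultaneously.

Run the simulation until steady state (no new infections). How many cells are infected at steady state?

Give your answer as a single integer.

Step 0 (initial): 2 infected
Step 1: +5 new -> 7 infected
Step 2: +8 new -> 15 infected
Step 3: +6 new -> 21 infected
Step 4: +8 new -> 29 infected
Step 5: +8 new -> 37 infected
Step 6: +4 new -> 41 infected
Step 7: +1 new -> 42 infected
Step 8: +0 new -> 42 infected

Answer: 42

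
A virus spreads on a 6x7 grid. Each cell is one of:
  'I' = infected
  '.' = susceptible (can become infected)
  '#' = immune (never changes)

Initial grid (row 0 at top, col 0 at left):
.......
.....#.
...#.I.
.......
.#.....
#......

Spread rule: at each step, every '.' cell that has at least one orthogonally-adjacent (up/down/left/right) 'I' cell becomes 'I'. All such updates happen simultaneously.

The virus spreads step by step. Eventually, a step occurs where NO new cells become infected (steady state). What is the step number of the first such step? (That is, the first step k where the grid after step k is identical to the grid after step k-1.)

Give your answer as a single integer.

Step 0 (initial): 1 infected
Step 1: +3 new -> 4 infected
Step 2: +5 new -> 9 infected
Step 3: +7 new -> 16 infected
Step 4: +7 new -> 23 infected
Step 5: +6 new -> 29 infected
Step 6: +5 new -> 34 infected
Step 7: +4 new -> 38 infected
Step 8: +0 new -> 38 infected

Answer: 8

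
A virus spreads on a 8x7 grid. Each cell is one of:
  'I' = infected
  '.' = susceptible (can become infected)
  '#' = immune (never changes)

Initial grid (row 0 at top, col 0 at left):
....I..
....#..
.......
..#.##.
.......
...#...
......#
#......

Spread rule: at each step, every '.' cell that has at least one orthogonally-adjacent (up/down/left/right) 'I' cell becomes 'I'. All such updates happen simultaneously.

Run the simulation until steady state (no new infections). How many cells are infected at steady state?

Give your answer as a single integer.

Answer: 49

Derivation:
Step 0 (initial): 1 infected
Step 1: +2 new -> 3 infected
Step 2: +4 new -> 7 infected
Step 3: +5 new -> 12 infected
Step 4: +6 new -> 18 infected
Step 5: +4 new -> 22 infected
Step 6: +5 new -> 27 infected
Step 7: +6 new -> 33 infected
Step 8: +5 new -> 38 infected
Step 9: +6 new -> 44 infected
Step 10: +4 new -> 48 infected
Step 11: +1 new -> 49 infected
Step 12: +0 new -> 49 infected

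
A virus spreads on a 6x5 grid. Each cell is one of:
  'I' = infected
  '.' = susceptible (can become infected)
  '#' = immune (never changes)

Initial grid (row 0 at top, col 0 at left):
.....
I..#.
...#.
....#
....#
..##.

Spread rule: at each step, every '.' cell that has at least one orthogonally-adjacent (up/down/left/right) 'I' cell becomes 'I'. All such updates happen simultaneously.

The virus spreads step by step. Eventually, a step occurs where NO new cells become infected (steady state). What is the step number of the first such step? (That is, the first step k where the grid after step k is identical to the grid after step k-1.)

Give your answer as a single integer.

Answer: 8

Derivation:
Step 0 (initial): 1 infected
Step 1: +3 new -> 4 infected
Step 2: +4 new -> 8 infected
Step 3: +4 new -> 12 infected
Step 4: +4 new -> 16 infected
Step 5: +4 new -> 20 infected
Step 6: +2 new -> 22 infected
Step 7: +1 new -> 23 infected
Step 8: +0 new -> 23 infected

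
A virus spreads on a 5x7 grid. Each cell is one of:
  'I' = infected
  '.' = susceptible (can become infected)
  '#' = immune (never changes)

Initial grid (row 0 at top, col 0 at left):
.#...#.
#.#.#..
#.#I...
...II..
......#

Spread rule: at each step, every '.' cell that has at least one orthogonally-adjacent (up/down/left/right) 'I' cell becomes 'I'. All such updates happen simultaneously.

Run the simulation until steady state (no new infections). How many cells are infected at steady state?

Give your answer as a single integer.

Step 0 (initial): 3 infected
Step 1: +6 new -> 9 infected
Step 2: +6 new -> 15 infected
Step 3: +7 new -> 22 infected
Step 4: +3 new -> 25 infected
Step 5: +1 new -> 26 infected
Step 6: +0 new -> 26 infected

Answer: 26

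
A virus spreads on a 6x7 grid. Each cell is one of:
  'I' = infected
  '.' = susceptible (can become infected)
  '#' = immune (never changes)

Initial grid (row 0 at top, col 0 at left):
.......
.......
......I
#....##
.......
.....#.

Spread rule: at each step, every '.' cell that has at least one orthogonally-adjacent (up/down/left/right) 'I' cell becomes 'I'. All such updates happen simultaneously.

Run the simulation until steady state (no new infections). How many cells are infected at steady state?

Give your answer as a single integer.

Step 0 (initial): 1 infected
Step 1: +2 new -> 3 infected
Step 2: +3 new -> 6 infected
Step 3: +4 new -> 10 infected
Step 4: +5 new -> 15 infected
Step 5: +7 new -> 22 infected
Step 6: +7 new -> 29 infected
Step 7: +5 new -> 34 infected
Step 8: +3 new -> 37 infected
Step 9: +1 new -> 38 infected
Step 10: +0 new -> 38 infected

Answer: 38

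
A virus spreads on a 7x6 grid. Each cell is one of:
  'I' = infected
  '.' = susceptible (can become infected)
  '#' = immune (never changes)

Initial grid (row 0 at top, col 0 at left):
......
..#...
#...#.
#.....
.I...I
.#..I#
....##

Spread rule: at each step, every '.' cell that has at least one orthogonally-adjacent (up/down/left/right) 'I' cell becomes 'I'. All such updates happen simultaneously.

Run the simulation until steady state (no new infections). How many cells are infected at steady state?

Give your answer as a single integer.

Step 0 (initial): 3 infected
Step 1: +6 new -> 9 infected
Step 2: +8 new -> 17 infected
Step 3: +6 new -> 23 infected
Step 4: +6 new -> 29 infected
Step 5: +4 new -> 33 infected
Step 6: +1 new -> 34 infected
Step 7: +0 new -> 34 infected

Answer: 34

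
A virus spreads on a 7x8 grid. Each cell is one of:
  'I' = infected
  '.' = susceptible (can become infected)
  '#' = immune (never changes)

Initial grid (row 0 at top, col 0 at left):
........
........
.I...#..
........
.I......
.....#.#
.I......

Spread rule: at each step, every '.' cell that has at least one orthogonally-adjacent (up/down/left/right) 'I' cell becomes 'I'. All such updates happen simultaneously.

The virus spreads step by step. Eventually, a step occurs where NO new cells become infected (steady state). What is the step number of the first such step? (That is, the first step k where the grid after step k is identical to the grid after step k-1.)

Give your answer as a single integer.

Answer: 9

Derivation:
Step 0 (initial): 3 infected
Step 1: +9 new -> 12 infected
Step 2: +10 new -> 22 infected
Step 3: +8 new -> 30 infected
Step 4: +6 new -> 36 infected
Step 5: +5 new -> 41 infected
Step 6: +6 new -> 47 infected
Step 7: +4 new -> 51 infected
Step 8: +2 new -> 53 infected
Step 9: +0 new -> 53 infected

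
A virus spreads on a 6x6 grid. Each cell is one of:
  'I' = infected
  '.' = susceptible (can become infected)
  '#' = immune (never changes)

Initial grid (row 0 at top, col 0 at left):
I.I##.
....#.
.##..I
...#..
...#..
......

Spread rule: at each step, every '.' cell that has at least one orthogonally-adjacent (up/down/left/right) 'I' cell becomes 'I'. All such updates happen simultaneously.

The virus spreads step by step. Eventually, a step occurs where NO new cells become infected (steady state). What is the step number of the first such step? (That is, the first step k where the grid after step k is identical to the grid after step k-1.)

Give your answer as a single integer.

Step 0 (initial): 3 infected
Step 1: +6 new -> 9 infected
Step 2: +7 new -> 16 infected
Step 3: +3 new -> 19 infected
Step 4: +3 new -> 22 infected
Step 5: +4 new -> 26 infected
Step 6: +3 new -> 29 infected
Step 7: +0 new -> 29 infected

Answer: 7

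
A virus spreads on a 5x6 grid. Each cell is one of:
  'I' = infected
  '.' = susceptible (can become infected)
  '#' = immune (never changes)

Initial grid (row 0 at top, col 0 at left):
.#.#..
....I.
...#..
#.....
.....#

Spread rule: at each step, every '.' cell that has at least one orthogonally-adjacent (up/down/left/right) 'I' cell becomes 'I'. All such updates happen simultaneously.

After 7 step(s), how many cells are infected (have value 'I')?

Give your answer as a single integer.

Step 0 (initial): 1 infected
Step 1: +4 new -> 5 infected
Step 2: +4 new -> 9 infected
Step 3: +6 new -> 15 infected
Step 4: +4 new -> 19 infected
Step 5: +4 new -> 23 infected
Step 6: +1 new -> 24 infected
Step 7: +1 new -> 25 infected

Answer: 25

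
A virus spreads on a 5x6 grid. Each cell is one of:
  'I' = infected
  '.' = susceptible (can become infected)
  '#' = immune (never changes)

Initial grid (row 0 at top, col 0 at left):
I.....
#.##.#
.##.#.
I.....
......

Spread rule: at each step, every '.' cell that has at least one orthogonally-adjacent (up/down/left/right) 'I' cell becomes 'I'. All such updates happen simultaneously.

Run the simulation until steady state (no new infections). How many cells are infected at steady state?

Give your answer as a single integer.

Step 0 (initial): 2 infected
Step 1: +4 new -> 6 infected
Step 2: +4 new -> 10 infected
Step 3: +3 new -> 13 infected
Step 4: +4 new -> 17 infected
Step 5: +4 new -> 21 infected
Step 6: +2 new -> 23 infected
Step 7: +0 new -> 23 infected

Answer: 23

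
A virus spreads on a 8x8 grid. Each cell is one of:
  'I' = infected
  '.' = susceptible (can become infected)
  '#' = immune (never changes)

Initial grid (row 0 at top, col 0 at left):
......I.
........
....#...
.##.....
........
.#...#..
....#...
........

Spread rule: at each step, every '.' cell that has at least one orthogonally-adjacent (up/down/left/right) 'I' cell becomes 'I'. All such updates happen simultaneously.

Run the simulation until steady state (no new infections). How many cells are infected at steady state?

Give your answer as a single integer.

Answer: 58

Derivation:
Step 0 (initial): 1 infected
Step 1: +3 new -> 4 infected
Step 2: +4 new -> 8 infected
Step 3: +5 new -> 13 infected
Step 4: +5 new -> 18 infected
Step 5: +7 new -> 25 infected
Step 6: +7 new -> 32 infected
Step 7: +7 new -> 39 infected
Step 8: +5 new -> 44 infected
Step 9: +5 new -> 49 infected
Step 10: +3 new -> 52 infected
Step 11: +3 new -> 55 infected
Step 12: +2 new -> 57 infected
Step 13: +1 new -> 58 infected
Step 14: +0 new -> 58 infected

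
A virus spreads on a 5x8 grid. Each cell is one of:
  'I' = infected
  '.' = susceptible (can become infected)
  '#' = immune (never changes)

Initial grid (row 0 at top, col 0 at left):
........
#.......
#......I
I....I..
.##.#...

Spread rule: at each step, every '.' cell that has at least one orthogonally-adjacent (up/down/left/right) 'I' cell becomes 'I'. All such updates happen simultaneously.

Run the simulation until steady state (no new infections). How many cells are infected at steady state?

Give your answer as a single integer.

Step 0 (initial): 3 infected
Step 1: +9 new -> 12 infected
Step 2: +9 new -> 21 infected
Step 3: +7 new -> 28 infected
Step 4: +4 new -> 32 infected
Step 5: +3 new -> 35 infected
Step 6: +0 new -> 35 infected

Answer: 35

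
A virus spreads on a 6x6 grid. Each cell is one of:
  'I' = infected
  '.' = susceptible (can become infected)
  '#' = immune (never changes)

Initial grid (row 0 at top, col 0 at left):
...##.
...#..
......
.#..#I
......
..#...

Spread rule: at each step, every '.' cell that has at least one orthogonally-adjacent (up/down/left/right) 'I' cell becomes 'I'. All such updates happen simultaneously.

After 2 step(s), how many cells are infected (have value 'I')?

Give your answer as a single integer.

Step 0 (initial): 1 infected
Step 1: +2 new -> 3 infected
Step 2: +4 new -> 7 infected

Answer: 7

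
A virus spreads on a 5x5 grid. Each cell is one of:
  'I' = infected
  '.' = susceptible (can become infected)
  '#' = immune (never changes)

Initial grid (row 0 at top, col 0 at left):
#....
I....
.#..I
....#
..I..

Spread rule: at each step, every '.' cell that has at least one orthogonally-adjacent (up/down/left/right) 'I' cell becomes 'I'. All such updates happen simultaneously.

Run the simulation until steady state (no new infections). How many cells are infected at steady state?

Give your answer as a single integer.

Step 0 (initial): 3 infected
Step 1: +7 new -> 10 infected
Step 2: +10 new -> 20 infected
Step 3: +2 new -> 22 infected
Step 4: +0 new -> 22 infected

Answer: 22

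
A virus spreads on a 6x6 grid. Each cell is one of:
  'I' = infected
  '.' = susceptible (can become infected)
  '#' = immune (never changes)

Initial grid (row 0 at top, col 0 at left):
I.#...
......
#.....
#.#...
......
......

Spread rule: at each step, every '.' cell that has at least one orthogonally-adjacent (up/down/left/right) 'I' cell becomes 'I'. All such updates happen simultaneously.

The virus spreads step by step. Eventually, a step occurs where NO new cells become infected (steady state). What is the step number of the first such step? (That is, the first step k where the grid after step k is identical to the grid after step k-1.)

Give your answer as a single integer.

Step 0 (initial): 1 infected
Step 1: +2 new -> 3 infected
Step 2: +1 new -> 4 infected
Step 3: +2 new -> 6 infected
Step 4: +3 new -> 9 infected
Step 5: +4 new -> 13 infected
Step 6: +7 new -> 20 infected
Step 7: +6 new -> 26 infected
Step 8: +3 new -> 29 infected
Step 9: +2 new -> 31 infected
Step 10: +1 new -> 32 infected
Step 11: +0 new -> 32 infected

Answer: 11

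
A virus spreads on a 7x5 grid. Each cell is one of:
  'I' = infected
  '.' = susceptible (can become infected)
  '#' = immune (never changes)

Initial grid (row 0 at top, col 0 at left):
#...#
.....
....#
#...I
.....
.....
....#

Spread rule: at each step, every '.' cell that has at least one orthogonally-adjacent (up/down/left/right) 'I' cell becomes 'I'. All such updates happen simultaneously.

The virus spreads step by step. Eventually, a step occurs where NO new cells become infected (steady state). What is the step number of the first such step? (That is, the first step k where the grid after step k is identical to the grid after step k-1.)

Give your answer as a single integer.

Step 0 (initial): 1 infected
Step 1: +2 new -> 3 infected
Step 2: +4 new -> 7 infected
Step 3: +5 new -> 12 infected
Step 4: +7 new -> 19 infected
Step 5: +6 new -> 25 infected
Step 6: +4 new -> 29 infected
Step 7: +1 new -> 30 infected
Step 8: +0 new -> 30 infected

Answer: 8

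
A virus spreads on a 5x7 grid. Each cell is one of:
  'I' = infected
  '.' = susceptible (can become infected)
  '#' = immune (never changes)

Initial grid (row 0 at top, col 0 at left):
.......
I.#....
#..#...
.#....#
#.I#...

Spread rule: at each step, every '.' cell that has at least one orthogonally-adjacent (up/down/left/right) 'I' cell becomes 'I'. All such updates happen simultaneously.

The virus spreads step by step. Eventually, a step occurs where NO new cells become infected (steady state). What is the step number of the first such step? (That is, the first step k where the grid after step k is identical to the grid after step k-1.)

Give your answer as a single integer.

Step 0 (initial): 2 infected
Step 1: +4 new -> 6 infected
Step 2: +4 new -> 10 infected
Step 3: +2 new -> 12 infected
Step 4: +4 new -> 16 infected
Step 5: +5 new -> 21 infected
Step 6: +4 new -> 25 infected
Step 7: +2 new -> 27 infected
Step 8: +0 new -> 27 infected

Answer: 8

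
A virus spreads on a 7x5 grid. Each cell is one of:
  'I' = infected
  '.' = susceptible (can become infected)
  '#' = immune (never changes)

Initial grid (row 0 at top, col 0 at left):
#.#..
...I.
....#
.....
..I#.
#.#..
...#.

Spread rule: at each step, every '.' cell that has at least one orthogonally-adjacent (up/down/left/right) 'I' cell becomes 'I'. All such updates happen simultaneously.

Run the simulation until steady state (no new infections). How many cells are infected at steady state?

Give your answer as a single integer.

Answer: 28

Derivation:
Step 0 (initial): 2 infected
Step 1: +6 new -> 8 infected
Step 2: +7 new -> 15 infected
Step 3: +6 new -> 21 infected
Step 4: +4 new -> 25 infected
Step 5: +1 new -> 26 infected
Step 6: +2 new -> 28 infected
Step 7: +0 new -> 28 infected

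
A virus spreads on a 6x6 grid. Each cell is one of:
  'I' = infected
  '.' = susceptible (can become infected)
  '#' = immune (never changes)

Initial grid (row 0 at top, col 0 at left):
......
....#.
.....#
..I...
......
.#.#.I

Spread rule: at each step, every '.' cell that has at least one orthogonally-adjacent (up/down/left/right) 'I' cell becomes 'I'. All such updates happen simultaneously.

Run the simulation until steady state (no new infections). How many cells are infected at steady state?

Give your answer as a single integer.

Step 0 (initial): 2 infected
Step 1: +6 new -> 8 infected
Step 2: +10 new -> 18 infected
Step 3: +6 new -> 24 infected
Step 4: +4 new -> 28 infected
Step 5: +2 new -> 30 infected
Step 6: +1 new -> 31 infected
Step 7: +1 new -> 32 infected
Step 8: +0 new -> 32 infected

Answer: 32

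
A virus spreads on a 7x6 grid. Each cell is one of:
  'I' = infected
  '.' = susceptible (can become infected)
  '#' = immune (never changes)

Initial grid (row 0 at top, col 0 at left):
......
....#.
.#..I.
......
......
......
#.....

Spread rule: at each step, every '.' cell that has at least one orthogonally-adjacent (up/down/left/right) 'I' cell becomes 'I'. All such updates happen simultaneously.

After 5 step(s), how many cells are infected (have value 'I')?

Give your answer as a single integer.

Step 0 (initial): 1 infected
Step 1: +3 new -> 4 infected
Step 2: +6 new -> 10 infected
Step 3: +7 new -> 17 infected
Step 4: +8 new -> 25 infected
Step 5: +7 new -> 32 infected

Answer: 32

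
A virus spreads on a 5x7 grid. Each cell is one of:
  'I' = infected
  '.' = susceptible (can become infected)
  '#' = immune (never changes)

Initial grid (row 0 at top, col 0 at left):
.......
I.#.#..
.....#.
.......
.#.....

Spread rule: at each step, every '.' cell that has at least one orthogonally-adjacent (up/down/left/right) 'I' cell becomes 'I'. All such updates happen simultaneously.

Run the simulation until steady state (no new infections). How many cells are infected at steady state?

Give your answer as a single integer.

Step 0 (initial): 1 infected
Step 1: +3 new -> 4 infected
Step 2: +3 new -> 7 infected
Step 3: +4 new -> 11 infected
Step 4: +3 new -> 14 infected
Step 5: +5 new -> 19 infected
Step 6: +3 new -> 22 infected
Step 7: +4 new -> 26 infected
Step 8: +3 new -> 29 infected
Step 9: +2 new -> 31 infected
Step 10: +0 new -> 31 infected

Answer: 31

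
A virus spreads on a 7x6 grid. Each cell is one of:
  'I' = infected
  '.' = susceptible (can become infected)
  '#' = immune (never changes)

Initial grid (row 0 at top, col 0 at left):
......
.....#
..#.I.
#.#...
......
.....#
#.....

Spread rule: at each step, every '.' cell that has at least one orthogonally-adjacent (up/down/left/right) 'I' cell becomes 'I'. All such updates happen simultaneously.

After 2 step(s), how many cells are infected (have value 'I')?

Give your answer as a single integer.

Answer: 10

Derivation:
Step 0 (initial): 1 infected
Step 1: +4 new -> 5 infected
Step 2: +5 new -> 10 infected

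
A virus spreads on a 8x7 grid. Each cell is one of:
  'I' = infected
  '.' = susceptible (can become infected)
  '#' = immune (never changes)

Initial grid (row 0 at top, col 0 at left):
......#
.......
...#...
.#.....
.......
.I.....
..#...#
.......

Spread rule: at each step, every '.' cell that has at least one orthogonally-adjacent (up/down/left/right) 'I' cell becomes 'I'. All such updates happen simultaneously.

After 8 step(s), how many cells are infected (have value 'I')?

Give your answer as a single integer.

Answer: 49

Derivation:
Step 0 (initial): 1 infected
Step 1: +4 new -> 5 infected
Step 2: +5 new -> 10 infected
Step 3: +7 new -> 17 infected
Step 4: +7 new -> 24 infected
Step 5: +8 new -> 32 infected
Step 6: +8 new -> 40 infected
Step 7: +6 new -> 46 infected
Step 8: +3 new -> 49 infected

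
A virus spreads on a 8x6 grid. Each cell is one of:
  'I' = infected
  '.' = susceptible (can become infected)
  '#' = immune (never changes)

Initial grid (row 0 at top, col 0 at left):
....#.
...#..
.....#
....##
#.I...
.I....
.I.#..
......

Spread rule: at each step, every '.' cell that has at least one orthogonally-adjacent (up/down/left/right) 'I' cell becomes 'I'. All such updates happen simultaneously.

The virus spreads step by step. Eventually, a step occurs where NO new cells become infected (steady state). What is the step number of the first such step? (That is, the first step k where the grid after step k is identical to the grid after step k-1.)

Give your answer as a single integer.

Step 0 (initial): 3 infected
Step 1: +8 new -> 11 infected
Step 2: +7 new -> 18 infected
Step 3: +7 new -> 25 infected
Step 4: +7 new -> 32 infected
Step 5: +6 new -> 38 infected
Step 6: +2 new -> 40 infected
Step 7: +1 new -> 41 infected
Step 8: +0 new -> 41 infected

Answer: 8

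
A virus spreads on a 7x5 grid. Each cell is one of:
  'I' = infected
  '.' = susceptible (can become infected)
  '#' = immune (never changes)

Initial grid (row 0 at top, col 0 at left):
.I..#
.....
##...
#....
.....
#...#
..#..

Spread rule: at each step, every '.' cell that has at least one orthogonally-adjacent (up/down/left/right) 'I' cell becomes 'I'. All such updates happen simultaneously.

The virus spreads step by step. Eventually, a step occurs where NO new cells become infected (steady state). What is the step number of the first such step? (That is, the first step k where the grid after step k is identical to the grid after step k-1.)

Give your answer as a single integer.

Answer: 10

Derivation:
Step 0 (initial): 1 infected
Step 1: +3 new -> 4 infected
Step 2: +3 new -> 7 infected
Step 3: +2 new -> 9 infected
Step 4: +3 new -> 12 infected
Step 5: +4 new -> 16 infected
Step 6: +4 new -> 20 infected
Step 7: +4 new -> 24 infected
Step 8: +2 new -> 26 infected
Step 9: +2 new -> 28 infected
Step 10: +0 new -> 28 infected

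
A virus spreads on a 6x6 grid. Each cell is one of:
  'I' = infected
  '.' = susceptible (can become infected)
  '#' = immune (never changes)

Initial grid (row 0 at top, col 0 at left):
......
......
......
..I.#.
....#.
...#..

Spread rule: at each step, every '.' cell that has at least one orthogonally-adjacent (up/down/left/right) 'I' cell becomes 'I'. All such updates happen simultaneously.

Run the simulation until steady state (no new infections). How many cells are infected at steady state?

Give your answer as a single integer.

Answer: 33

Derivation:
Step 0 (initial): 1 infected
Step 1: +4 new -> 5 infected
Step 2: +7 new -> 12 infected
Step 3: +7 new -> 19 infected
Step 4: +6 new -> 25 infected
Step 5: +4 new -> 29 infected
Step 6: +2 new -> 31 infected
Step 7: +1 new -> 32 infected
Step 8: +1 new -> 33 infected
Step 9: +0 new -> 33 infected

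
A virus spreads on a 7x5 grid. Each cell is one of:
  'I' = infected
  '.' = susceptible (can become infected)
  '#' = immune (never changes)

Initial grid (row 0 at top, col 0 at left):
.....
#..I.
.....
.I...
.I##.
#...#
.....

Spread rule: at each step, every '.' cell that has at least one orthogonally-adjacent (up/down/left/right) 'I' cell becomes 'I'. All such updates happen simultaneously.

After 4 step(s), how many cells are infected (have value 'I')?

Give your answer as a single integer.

Step 0 (initial): 3 infected
Step 1: +9 new -> 12 infected
Step 2: +9 new -> 21 infected
Step 3: +5 new -> 26 infected
Step 4: +3 new -> 29 infected

Answer: 29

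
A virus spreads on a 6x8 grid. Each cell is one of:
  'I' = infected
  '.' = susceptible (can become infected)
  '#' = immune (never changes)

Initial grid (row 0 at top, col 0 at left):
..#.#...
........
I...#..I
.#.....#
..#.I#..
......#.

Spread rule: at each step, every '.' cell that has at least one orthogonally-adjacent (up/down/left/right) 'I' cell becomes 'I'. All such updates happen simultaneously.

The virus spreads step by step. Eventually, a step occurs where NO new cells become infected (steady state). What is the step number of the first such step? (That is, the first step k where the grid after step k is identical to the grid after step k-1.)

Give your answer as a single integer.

Step 0 (initial): 3 infected
Step 1: +8 new -> 11 infected
Step 2: +12 new -> 23 infected
Step 3: +10 new -> 33 infected
Step 4: +5 new -> 38 infected
Step 5: +2 new -> 40 infected
Step 6: +0 new -> 40 infected

Answer: 6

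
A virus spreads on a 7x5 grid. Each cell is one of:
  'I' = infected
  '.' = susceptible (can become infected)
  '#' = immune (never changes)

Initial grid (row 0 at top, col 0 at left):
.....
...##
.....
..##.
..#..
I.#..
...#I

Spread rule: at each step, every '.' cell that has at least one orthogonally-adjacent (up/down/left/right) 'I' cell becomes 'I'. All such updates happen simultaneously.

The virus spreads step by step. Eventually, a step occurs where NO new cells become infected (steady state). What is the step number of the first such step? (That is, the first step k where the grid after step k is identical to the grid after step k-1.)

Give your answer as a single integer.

Answer: 10

Derivation:
Step 0 (initial): 2 infected
Step 1: +4 new -> 6 infected
Step 2: +5 new -> 11 infected
Step 3: +5 new -> 16 infected
Step 4: +3 new -> 19 infected
Step 5: +4 new -> 23 infected
Step 6: +2 new -> 25 infected
Step 7: +1 new -> 26 infected
Step 8: +1 new -> 27 infected
Step 9: +1 new -> 28 infected
Step 10: +0 new -> 28 infected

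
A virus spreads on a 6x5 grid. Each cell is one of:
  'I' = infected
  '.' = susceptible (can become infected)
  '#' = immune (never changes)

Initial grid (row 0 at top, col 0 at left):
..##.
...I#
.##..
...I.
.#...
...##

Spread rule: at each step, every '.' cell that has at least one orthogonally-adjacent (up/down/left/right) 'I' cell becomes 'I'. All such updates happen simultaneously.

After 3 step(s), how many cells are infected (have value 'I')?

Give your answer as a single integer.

Step 0 (initial): 2 infected
Step 1: +5 new -> 7 infected
Step 2: +5 new -> 12 infected
Step 3: +4 new -> 16 infected

Answer: 16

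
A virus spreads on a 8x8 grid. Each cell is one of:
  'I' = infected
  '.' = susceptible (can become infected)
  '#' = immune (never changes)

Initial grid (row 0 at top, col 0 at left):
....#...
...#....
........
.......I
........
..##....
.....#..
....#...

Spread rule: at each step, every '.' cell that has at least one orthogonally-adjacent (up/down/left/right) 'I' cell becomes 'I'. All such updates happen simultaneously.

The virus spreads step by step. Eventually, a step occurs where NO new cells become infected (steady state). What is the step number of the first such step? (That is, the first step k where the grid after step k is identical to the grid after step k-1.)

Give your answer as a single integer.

Answer: 12

Derivation:
Step 0 (initial): 1 infected
Step 1: +3 new -> 4 infected
Step 2: +5 new -> 9 infected
Step 3: +7 new -> 16 infected
Step 4: +8 new -> 24 infected
Step 5: +7 new -> 31 infected
Step 6: +5 new -> 36 infected
Step 7: +5 new -> 41 infected
Step 8: +7 new -> 48 infected
Step 9: +6 new -> 54 infected
Step 10: +3 new -> 57 infected
Step 11: +1 new -> 58 infected
Step 12: +0 new -> 58 infected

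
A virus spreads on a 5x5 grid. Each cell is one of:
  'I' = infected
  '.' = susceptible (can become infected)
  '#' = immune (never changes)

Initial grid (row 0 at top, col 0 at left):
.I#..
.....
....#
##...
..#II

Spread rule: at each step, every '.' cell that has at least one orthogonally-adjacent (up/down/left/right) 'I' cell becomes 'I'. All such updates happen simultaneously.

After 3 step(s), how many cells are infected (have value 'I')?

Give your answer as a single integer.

Answer: 15

Derivation:
Step 0 (initial): 3 infected
Step 1: +4 new -> 7 infected
Step 2: +5 new -> 12 infected
Step 3: +3 new -> 15 infected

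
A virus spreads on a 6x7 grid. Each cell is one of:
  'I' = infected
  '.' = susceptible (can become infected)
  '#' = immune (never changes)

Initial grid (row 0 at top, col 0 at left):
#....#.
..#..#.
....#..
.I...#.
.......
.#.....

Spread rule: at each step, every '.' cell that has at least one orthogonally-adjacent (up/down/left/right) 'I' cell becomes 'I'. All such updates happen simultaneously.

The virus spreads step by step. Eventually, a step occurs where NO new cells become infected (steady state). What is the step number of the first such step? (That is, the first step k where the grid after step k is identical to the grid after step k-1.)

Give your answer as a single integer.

Step 0 (initial): 1 infected
Step 1: +4 new -> 5 infected
Step 2: +6 new -> 11 infected
Step 3: +7 new -> 18 infected
Step 4: +4 new -> 22 infected
Step 5: +4 new -> 26 infected
Step 6: +3 new -> 29 infected
Step 7: +2 new -> 31 infected
Step 8: +1 new -> 32 infected
Step 9: +2 new -> 34 infected
Step 10: +1 new -> 35 infected
Step 11: +0 new -> 35 infected

Answer: 11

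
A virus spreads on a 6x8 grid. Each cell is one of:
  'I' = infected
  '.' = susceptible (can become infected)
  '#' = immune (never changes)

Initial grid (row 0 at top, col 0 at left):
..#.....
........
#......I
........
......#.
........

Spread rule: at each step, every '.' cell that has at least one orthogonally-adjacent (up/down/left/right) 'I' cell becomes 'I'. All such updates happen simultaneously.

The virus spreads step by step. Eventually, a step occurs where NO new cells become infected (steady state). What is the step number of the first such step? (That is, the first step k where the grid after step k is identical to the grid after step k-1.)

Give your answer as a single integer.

Step 0 (initial): 1 infected
Step 1: +3 new -> 4 infected
Step 2: +5 new -> 9 infected
Step 3: +5 new -> 14 infected
Step 4: +6 new -> 20 infected
Step 5: +6 new -> 26 infected
Step 6: +6 new -> 32 infected
Step 7: +4 new -> 36 infected
Step 8: +5 new -> 41 infected
Step 9: +3 new -> 44 infected
Step 10: +1 new -> 45 infected
Step 11: +0 new -> 45 infected

Answer: 11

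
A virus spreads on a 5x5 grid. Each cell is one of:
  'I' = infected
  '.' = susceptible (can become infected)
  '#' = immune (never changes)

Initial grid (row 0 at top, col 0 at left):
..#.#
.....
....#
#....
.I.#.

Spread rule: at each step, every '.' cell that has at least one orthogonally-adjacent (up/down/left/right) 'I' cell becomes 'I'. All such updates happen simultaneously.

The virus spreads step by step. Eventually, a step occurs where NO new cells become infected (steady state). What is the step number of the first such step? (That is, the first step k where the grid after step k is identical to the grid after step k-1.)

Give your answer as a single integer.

Step 0 (initial): 1 infected
Step 1: +3 new -> 4 infected
Step 2: +2 new -> 6 infected
Step 3: +4 new -> 10 infected
Step 4: +5 new -> 15 infected
Step 5: +3 new -> 18 infected
Step 6: +2 new -> 20 infected
Step 7: +0 new -> 20 infected

Answer: 7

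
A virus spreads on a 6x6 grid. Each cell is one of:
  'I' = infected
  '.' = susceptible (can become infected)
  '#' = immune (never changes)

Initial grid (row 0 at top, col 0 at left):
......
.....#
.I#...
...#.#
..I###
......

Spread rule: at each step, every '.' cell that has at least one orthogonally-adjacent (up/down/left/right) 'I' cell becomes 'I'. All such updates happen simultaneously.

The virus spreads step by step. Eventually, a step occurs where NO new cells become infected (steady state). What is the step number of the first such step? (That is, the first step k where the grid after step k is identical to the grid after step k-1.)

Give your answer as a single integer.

Step 0 (initial): 2 infected
Step 1: +6 new -> 8 infected
Step 2: +7 new -> 15 infected
Step 3: +5 new -> 20 infected
Step 4: +4 new -> 24 infected
Step 5: +2 new -> 26 infected
Step 6: +3 new -> 29 infected
Step 7: +0 new -> 29 infected

Answer: 7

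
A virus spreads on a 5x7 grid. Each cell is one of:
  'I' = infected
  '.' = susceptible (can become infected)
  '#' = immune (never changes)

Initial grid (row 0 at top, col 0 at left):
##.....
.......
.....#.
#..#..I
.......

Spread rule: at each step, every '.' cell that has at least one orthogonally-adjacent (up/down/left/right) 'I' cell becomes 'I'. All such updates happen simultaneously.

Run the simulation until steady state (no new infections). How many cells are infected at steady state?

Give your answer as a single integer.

Answer: 30

Derivation:
Step 0 (initial): 1 infected
Step 1: +3 new -> 4 infected
Step 2: +3 new -> 7 infected
Step 3: +4 new -> 11 infected
Step 4: +4 new -> 15 infected
Step 5: +4 new -> 19 infected
Step 6: +5 new -> 24 infected
Step 7: +5 new -> 29 infected
Step 8: +1 new -> 30 infected
Step 9: +0 new -> 30 infected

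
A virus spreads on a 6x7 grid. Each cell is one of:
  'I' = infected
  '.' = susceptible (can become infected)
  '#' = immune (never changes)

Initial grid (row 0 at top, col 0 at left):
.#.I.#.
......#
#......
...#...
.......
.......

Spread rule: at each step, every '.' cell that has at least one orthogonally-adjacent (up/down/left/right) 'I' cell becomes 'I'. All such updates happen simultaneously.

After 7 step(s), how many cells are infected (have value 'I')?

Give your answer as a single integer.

Step 0 (initial): 1 infected
Step 1: +3 new -> 4 infected
Step 2: +3 new -> 7 infected
Step 3: +4 new -> 11 infected
Step 4: +5 new -> 16 infected
Step 5: +6 new -> 22 infected
Step 6: +7 new -> 29 infected
Step 7: +5 new -> 34 infected

Answer: 34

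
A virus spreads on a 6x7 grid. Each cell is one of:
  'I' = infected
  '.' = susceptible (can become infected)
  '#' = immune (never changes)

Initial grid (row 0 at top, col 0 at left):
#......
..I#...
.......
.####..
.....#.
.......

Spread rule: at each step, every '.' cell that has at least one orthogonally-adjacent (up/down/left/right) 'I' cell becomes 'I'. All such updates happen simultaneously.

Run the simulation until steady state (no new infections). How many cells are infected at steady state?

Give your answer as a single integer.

Step 0 (initial): 1 infected
Step 1: +3 new -> 4 infected
Step 2: +5 new -> 9 infected
Step 3: +3 new -> 12 infected
Step 4: +4 new -> 16 infected
Step 5: +5 new -> 21 infected
Step 6: +4 new -> 25 infected
Step 7: +3 new -> 28 infected
Step 8: +3 new -> 31 infected
Step 9: +3 new -> 34 infected
Step 10: +1 new -> 35 infected
Step 11: +0 new -> 35 infected

Answer: 35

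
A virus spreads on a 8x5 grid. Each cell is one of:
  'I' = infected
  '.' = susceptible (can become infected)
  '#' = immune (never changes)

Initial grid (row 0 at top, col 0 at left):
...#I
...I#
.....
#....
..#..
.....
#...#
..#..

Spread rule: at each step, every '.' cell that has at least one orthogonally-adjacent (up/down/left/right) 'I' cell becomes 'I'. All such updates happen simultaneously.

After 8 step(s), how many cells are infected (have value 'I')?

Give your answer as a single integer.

Step 0 (initial): 2 infected
Step 1: +2 new -> 4 infected
Step 2: +5 new -> 9 infected
Step 3: +6 new -> 15 infected
Step 4: +5 new -> 20 infected
Step 5: +4 new -> 24 infected
Step 6: +4 new -> 28 infected
Step 7: +3 new -> 31 infected
Step 8: +1 new -> 32 infected

Answer: 32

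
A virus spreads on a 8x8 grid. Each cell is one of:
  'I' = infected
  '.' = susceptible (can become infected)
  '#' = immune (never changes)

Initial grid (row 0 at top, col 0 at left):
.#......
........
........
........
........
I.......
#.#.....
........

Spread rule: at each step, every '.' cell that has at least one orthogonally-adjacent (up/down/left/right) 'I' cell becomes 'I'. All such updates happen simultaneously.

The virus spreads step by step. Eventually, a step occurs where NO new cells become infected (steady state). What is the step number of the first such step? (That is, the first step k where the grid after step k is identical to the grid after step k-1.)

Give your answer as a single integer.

Answer: 13

Derivation:
Step 0 (initial): 1 infected
Step 1: +2 new -> 3 infected
Step 2: +4 new -> 7 infected
Step 3: +5 new -> 12 infected
Step 4: +8 new -> 20 infected
Step 5: +8 new -> 28 infected
Step 6: +7 new -> 35 infected
Step 7: +8 new -> 43 infected
Step 8: +7 new -> 50 infected
Step 9: +5 new -> 55 infected
Step 10: +3 new -> 58 infected
Step 11: +2 new -> 60 infected
Step 12: +1 new -> 61 infected
Step 13: +0 new -> 61 infected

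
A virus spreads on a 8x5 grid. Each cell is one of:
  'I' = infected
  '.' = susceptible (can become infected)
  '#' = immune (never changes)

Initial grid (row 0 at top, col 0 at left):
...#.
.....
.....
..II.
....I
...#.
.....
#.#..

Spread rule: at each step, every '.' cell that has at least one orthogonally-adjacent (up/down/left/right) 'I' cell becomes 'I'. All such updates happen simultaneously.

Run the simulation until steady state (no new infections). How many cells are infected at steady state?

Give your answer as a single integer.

Answer: 36

Derivation:
Step 0 (initial): 3 infected
Step 1: +7 new -> 10 infected
Step 2: +8 new -> 18 infected
Step 3: +9 new -> 27 infected
Step 4: +6 new -> 33 infected
Step 5: +3 new -> 36 infected
Step 6: +0 new -> 36 infected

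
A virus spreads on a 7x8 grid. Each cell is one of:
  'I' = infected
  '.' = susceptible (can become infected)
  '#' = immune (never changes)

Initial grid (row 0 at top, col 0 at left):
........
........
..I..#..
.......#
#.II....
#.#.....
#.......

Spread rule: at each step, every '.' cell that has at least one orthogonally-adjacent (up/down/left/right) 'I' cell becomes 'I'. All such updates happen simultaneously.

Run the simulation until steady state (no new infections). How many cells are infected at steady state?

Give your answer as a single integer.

Step 0 (initial): 3 infected
Step 1: +8 new -> 11 infected
Step 2: +11 new -> 22 infected
Step 3: +11 new -> 33 infected
Step 4: +7 new -> 40 infected
Step 5: +5 new -> 45 infected
Step 6: +4 new -> 49 infected
Step 7: +1 new -> 50 infected
Step 8: +0 new -> 50 infected

Answer: 50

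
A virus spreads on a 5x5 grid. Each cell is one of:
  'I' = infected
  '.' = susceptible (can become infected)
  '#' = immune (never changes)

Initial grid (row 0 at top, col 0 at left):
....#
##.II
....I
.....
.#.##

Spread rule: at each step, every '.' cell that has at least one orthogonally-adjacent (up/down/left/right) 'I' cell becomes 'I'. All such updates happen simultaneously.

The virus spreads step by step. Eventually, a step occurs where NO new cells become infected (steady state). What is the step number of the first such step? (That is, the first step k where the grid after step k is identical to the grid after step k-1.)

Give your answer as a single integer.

Answer: 7

Derivation:
Step 0 (initial): 3 infected
Step 1: +4 new -> 7 infected
Step 2: +3 new -> 10 infected
Step 3: +3 new -> 13 infected
Step 4: +4 new -> 17 infected
Step 5: +1 new -> 18 infected
Step 6: +1 new -> 19 infected
Step 7: +0 new -> 19 infected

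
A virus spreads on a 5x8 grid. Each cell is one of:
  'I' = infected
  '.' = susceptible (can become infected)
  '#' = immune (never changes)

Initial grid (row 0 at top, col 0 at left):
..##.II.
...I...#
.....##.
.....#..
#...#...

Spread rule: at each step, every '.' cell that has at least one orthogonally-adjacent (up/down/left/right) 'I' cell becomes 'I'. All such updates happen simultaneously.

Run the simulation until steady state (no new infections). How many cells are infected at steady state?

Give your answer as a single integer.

Answer: 26

Derivation:
Step 0 (initial): 3 infected
Step 1: +7 new -> 10 infected
Step 2: +4 new -> 14 infected
Step 3: +6 new -> 20 infected
Step 4: +4 new -> 24 infected
Step 5: +2 new -> 26 infected
Step 6: +0 new -> 26 infected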